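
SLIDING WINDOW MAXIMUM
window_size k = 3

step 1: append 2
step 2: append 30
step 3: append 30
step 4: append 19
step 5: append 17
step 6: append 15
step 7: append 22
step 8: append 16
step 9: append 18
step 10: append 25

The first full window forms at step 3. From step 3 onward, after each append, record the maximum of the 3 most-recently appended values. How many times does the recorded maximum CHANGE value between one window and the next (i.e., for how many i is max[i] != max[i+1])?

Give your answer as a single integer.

Answer: 3

Derivation:
step 1: append 2 -> window=[2] (not full yet)
step 2: append 30 -> window=[2, 30] (not full yet)
step 3: append 30 -> window=[2, 30, 30] -> max=30
step 4: append 19 -> window=[30, 30, 19] -> max=30
step 5: append 17 -> window=[30, 19, 17] -> max=30
step 6: append 15 -> window=[19, 17, 15] -> max=19
step 7: append 22 -> window=[17, 15, 22] -> max=22
step 8: append 16 -> window=[15, 22, 16] -> max=22
step 9: append 18 -> window=[22, 16, 18] -> max=22
step 10: append 25 -> window=[16, 18, 25] -> max=25
Recorded maximums: 30 30 30 19 22 22 22 25
Changes between consecutive maximums: 3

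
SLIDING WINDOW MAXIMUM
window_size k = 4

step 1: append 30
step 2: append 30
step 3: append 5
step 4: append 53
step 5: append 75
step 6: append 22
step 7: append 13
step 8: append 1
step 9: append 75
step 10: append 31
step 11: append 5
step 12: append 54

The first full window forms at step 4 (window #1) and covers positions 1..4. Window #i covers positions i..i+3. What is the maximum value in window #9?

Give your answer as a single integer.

step 1: append 30 -> window=[30] (not full yet)
step 2: append 30 -> window=[30, 30] (not full yet)
step 3: append 5 -> window=[30, 30, 5] (not full yet)
step 4: append 53 -> window=[30, 30, 5, 53] -> max=53
step 5: append 75 -> window=[30, 5, 53, 75] -> max=75
step 6: append 22 -> window=[5, 53, 75, 22] -> max=75
step 7: append 13 -> window=[53, 75, 22, 13] -> max=75
step 8: append 1 -> window=[75, 22, 13, 1] -> max=75
step 9: append 75 -> window=[22, 13, 1, 75] -> max=75
step 10: append 31 -> window=[13, 1, 75, 31] -> max=75
step 11: append 5 -> window=[1, 75, 31, 5] -> max=75
step 12: append 54 -> window=[75, 31, 5, 54] -> max=75
Window #9 max = 75

Answer: 75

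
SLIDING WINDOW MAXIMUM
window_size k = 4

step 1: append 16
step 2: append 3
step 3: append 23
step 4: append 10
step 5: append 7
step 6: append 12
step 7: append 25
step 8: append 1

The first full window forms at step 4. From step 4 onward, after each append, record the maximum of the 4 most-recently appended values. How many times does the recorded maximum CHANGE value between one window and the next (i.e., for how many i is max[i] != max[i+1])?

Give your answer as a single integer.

Answer: 1

Derivation:
step 1: append 16 -> window=[16] (not full yet)
step 2: append 3 -> window=[16, 3] (not full yet)
step 3: append 23 -> window=[16, 3, 23] (not full yet)
step 4: append 10 -> window=[16, 3, 23, 10] -> max=23
step 5: append 7 -> window=[3, 23, 10, 7] -> max=23
step 6: append 12 -> window=[23, 10, 7, 12] -> max=23
step 7: append 25 -> window=[10, 7, 12, 25] -> max=25
step 8: append 1 -> window=[7, 12, 25, 1] -> max=25
Recorded maximums: 23 23 23 25 25
Changes between consecutive maximums: 1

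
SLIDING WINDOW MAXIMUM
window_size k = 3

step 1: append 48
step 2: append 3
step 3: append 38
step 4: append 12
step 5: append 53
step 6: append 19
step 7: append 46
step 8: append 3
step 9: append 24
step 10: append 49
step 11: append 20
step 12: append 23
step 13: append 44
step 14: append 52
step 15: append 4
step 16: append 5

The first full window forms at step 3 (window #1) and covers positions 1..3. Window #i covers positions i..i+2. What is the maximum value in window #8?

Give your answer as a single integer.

Answer: 49

Derivation:
step 1: append 48 -> window=[48] (not full yet)
step 2: append 3 -> window=[48, 3] (not full yet)
step 3: append 38 -> window=[48, 3, 38] -> max=48
step 4: append 12 -> window=[3, 38, 12] -> max=38
step 5: append 53 -> window=[38, 12, 53] -> max=53
step 6: append 19 -> window=[12, 53, 19] -> max=53
step 7: append 46 -> window=[53, 19, 46] -> max=53
step 8: append 3 -> window=[19, 46, 3] -> max=46
step 9: append 24 -> window=[46, 3, 24] -> max=46
step 10: append 49 -> window=[3, 24, 49] -> max=49
Window #8 max = 49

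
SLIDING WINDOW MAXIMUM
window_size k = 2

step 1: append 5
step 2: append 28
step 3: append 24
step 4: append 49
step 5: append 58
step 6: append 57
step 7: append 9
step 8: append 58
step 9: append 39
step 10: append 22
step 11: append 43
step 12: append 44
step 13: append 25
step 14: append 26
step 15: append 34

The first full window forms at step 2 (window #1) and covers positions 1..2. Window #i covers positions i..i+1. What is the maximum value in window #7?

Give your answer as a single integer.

Answer: 58

Derivation:
step 1: append 5 -> window=[5] (not full yet)
step 2: append 28 -> window=[5, 28] -> max=28
step 3: append 24 -> window=[28, 24] -> max=28
step 4: append 49 -> window=[24, 49] -> max=49
step 5: append 58 -> window=[49, 58] -> max=58
step 6: append 57 -> window=[58, 57] -> max=58
step 7: append 9 -> window=[57, 9] -> max=57
step 8: append 58 -> window=[9, 58] -> max=58
Window #7 max = 58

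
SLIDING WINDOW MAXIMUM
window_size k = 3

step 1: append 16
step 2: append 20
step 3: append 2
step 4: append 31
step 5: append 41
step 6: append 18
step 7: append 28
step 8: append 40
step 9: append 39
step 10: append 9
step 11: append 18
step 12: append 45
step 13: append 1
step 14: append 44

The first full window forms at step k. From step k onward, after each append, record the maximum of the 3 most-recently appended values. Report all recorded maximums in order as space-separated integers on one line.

step 1: append 16 -> window=[16] (not full yet)
step 2: append 20 -> window=[16, 20] (not full yet)
step 3: append 2 -> window=[16, 20, 2] -> max=20
step 4: append 31 -> window=[20, 2, 31] -> max=31
step 5: append 41 -> window=[2, 31, 41] -> max=41
step 6: append 18 -> window=[31, 41, 18] -> max=41
step 7: append 28 -> window=[41, 18, 28] -> max=41
step 8: append 40 -> window=[18, 28, 40] -> max=40
step 9: append 39 -> window=[28, 40, 39] -> max=40
step 10: append 9 -> window=[40, 39, 9] -> max=40
step 11: append 18 -> window=[39, 9, 18] -> max=39
step 12: append 45 -> window=[9, 18, 45] -> max=45
step 13: append 1 -> window=[18, 45, 1] -> max=45
step 14: append 44 -> window=[45, 1, 44] -> max=45

Answer: 20 31 41 41 41 40 40 40 39 45 45 45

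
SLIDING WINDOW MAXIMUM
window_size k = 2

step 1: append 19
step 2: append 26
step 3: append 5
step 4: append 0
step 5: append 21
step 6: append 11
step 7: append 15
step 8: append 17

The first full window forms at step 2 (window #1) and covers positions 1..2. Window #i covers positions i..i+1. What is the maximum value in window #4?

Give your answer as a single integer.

Answer: 21

Derivation:
step 1: append 19 -> window=[19] (not full yet)
step 2: append 26 -> window=[19, 26] -> max=26
step 3: append 5 -> window=[26, 5] -> max=26
step 4: append 0 -> window=[5, 0] -> max=5
step 5: append 21 -> window=[0, 21] -> max=21
Window #4 max = 21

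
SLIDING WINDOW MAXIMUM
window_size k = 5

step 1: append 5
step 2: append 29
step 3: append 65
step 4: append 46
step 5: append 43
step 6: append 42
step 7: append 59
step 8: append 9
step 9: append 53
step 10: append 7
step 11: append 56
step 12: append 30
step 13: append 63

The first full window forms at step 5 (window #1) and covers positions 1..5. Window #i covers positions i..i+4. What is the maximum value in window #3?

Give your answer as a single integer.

step 1: append 5 -> window=[5] (not full yet)
step 2: append 29 -> window=[5, 29] (not full yet)
step 3: append 65 -> window=[5, 29, 65] (not full yet)
step 4: append 46 -> window=[5, 29, 65, 46] (not full yet)
step 5: append 43 -> window=[5, 29, 65, 46, 43] -> max=65
step 6: append 42 -> window=[29, 65, 46, 43, 42] -> max=65
step 7: append 59 -> window=[65, 46, 43, 42, 59] -> max=65
Window #3 max = 65

Answer: 65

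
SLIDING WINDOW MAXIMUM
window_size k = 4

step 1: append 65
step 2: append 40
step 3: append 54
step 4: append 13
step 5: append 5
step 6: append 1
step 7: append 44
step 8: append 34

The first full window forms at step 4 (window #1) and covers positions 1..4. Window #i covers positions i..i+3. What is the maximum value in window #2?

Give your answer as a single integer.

step 1: append 65 -> window=[65] (not full yet)
step 2: append 40 -> window=[65, 40] (not full yet)
step 3: append 54 -> window=[65, 40, 54] (not full yet)
step 4: append 13 -> window=[65, 40, 54, 13] -> max=65
step 5: append 5 -> window=[40, 54, 13, 5] -> max=54
Window #2 max = 54

Answer: 54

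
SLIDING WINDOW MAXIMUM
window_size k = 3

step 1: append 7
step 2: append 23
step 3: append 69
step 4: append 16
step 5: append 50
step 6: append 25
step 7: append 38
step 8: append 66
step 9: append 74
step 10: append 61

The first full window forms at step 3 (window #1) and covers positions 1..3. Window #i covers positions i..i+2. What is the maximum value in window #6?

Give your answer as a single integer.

Answer: 66

Derivation:
step 1: append 7 -> window=[7] (not full yet)
step 2: append 23 -> window=[7, 23] (not full yet)
step 3: append 69 -> window=[7, 23, 69] -> max=69
step 4: append 16 -> window=[23, 69, 16] -> max=69
step 5: append 50 -> window=[69, 16, 50] -> max=69
step 6: append 25 -> window=[16, 50, 25] -> max=50
step 7: append 38 -> window=[50, 25, 38] -> max=50
step 8: append 66 -> window=[25, 38, 66] -> max=66
Window #6 max = 66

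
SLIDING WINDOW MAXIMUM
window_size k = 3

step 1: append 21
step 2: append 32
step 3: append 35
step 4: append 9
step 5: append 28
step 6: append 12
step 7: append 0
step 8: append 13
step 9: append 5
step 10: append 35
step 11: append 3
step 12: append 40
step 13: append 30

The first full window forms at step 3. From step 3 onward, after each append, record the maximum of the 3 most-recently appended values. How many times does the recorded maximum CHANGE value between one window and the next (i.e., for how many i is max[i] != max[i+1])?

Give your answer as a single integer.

step 1: append 21 -> window=[21] (not full yet)
step 2: append 32 -> window=[21, 32] (not full yet)
step 3: append 35 -> window=[21, 32, 35] -> max=35
step 4: append 9 -> window=[32, 35, 9] -> max=35
step 5: append 28 -> window=[35, 9, 28] -> max=35
step 6: append 12 -> window=[9, 28, 12] -> max=28
step 7: append 0 -> window=[28, 12, 0] -> max=28
step 8: append 13 -> window=[12, 0, 13] -> max=13
step 9: append 5 -> window=[0, 13, 5] -> max=13
step 10: append 35 -> window=[13, 5, 35] -> max=35
step 11: append 3 -> window=[5, 35, 3] -> max=35
step 12: append 40 -> window=[35, 3, 40] -> max=40
step 13: append 30 -> window=[3, 40, 30] -> max=40
Recorded maximums: 35 35 35 28 28 13 13 35 35 40 40
Changes between consecutive maximums: 4

Answer: 4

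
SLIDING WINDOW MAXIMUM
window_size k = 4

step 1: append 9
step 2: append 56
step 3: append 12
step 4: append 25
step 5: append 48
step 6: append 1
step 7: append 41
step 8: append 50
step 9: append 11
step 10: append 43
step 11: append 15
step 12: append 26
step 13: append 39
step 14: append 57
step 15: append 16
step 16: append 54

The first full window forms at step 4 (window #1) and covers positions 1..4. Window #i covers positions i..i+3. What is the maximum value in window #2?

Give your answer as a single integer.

Answer: 56

Derivation:
step 1: append 9 -> window=[9] (not full yet)
step 2: append 56 -> window=[9, 56] (not full yet)
step 3: append 12 -> window=[9, 56, 12] (not full yet)
step 4: append 25 -> window=[9, 56, 12, 25] -> max=56
step 5: append 48 -> window=[56, 12, 25, 48] -> max=56
Window #2 max = 56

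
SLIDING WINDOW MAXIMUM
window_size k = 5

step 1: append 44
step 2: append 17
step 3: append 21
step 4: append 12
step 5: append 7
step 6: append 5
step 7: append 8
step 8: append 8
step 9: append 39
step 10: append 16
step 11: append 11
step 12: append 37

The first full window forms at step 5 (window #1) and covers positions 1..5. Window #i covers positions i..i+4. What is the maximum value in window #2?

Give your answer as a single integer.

Answer: 21

Derivation:
step 1: append 44 -> window=[44] (not full yet)
step 2: append 17 -> window=[44, 17] (not full yet)
step 3: append 21 -> window=[44, 17, 21] (not full yet)
step 4: append 12 -> window=[44, 17, 21, 12] (not full yet)
step 5: append 7 -> window=[44, 17, 21, 12, 7] -> max=44
step 6: append 5 -> window=[17, 21, 12, 7, 5] -> max=21
Window #2 max = 21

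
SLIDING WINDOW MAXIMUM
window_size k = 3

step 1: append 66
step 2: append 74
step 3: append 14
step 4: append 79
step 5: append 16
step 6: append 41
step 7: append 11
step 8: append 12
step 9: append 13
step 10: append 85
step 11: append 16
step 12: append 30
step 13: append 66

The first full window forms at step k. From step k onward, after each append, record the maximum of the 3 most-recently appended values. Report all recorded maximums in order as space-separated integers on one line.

Answer: 74 79 79 79 41 41 13 85 85 85 66

Derivation:
step 1: append 66 -> window=[66] (not full yet)
step 2: append 74 -> window=[66, 74] (not full yet)
step 3: append 14 -> window=[66, 74, 14] -> max=74
step 4: append 79 -> window=[74, 14, 79] -> max=79
step 5: append 16 -> window=[14, 79, 16] -> max=79
step 6: append 41 -> window=[79, 16, 41] -> max=79
step 7: append 11 -> window=[16, 41, 11] -> max=41
step 8: append 12 -> window=[41, 11, 12] -> max=41
step 9: append 13 -> window=[11, 12, 13] -> max=13
step 10: append 85 -> window=[12, 13, 85] -> max=85
step 11: append 16 -> window=[13, 85, 16] -> max=85
step 12: append 30 -> window=[85, 16, 30] -> max=85
step 13: append 66 -> window=[16, 30, 66] -> max=66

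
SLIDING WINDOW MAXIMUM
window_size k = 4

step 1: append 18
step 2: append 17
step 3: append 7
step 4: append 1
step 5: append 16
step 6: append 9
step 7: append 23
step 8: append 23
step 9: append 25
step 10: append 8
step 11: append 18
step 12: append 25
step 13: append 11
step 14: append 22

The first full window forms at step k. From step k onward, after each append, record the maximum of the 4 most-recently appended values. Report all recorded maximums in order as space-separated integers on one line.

step 1: append 18 -> window=[18] (not full yet)
step 2: append 17 -> window=[18, 17] (not full yet)
step 3: append 7 -> window=[18, 17, 7] (not full yet)
step 4: append 1 -> window=[18, 17, 7, 1] -> max=18
step 5: append 16 -> window=[17, 7, 1, 16] -> max=17
step 6: append 9 -> window=[7, 1, 16, 9] -> max=16
step 7: append 23 -> window=[1, 16, 9, 23] -> max=23
step 8: append 23 -> window=[16, 9, 23, 23] -> max=23
step 9: append 25 -> window=[9, 23, 23, 25] -> max=25
step 10: append 8 -> window=[23, 23, 25, 8] -> max=25
step 11: append 18 -> window=[23, 25, 8, 18] -> max=25
step 12: append 25 -> window=[25, 8, 18, 25] -> max=25
step 13: append 11 -> window=[8, 18, 25, 11] -> max=25
step 14: append 22 -> window=[18, 25, 11, 22] -> max=25

Answer: 18 17 16 23 23 25 25 25 25 25 25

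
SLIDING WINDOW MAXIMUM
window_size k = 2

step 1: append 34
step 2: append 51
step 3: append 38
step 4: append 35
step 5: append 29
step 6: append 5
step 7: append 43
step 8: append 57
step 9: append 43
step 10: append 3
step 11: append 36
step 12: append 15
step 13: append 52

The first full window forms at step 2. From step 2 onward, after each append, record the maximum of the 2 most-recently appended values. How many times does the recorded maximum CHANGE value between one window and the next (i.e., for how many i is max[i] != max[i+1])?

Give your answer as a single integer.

step 1: append 34 -> window=[34] (not full yet)
step 2: append 51 -> window=[34, 51] -> max=51
step 3: append 38 -> window=[51, 38] -> max=51
step 4: append 35 -> window=[38, 35] -> max=38
step 5: append 29 -> window=[35, 29] -> max=35
step 6: append 5 -> window=[29, 5] -> max=29
step 7: append 43 -> window=[5, 43] -> max=43
step 8: append 57 -> window=[43, 57] -> max=57
step 9: append 43 -> window=[57, 43] -> max=57
step 10: append 3 -> window=[43, 3] -> max=43
step 11: append 36 -> window=[3, 36] -> max=36
step 12: append 15 -> window=[36, 15] -> max=36
step 13: append 52 -> window=[15, 52] -> max=52
Recorded maximums: 51 51 38 35 29 43 57 57 43 36 36 52
Changes between consecutive maximums: 8

Answer: 8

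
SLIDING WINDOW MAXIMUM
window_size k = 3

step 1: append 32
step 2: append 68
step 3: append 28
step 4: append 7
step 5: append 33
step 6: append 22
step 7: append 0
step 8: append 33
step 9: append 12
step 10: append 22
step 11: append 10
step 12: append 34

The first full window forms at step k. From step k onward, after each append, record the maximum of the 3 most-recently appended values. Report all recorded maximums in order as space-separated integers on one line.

Answer: 68 68 33 33 33 33 33 33 22 34

Derivation:
step 1: append 32 -> window=[32] (not full yet)
step 2: append 68 -> window=[32, 68] (not full yet)
step 3: append 28 -> window=[32, 68, 28] -> max=68
step 4: append 7 -> window=[68, 28, 7] -> max=68
step 5: append 33 -> window=[28, 7, 33] -> max=33
step 6: append 22 -> window=[7, 33, 22] -> max=33
step 7: append 0 -> window=[33, 22, 0] -> max=33
step 8: append 33 -> window=[22, 0, 33] -> max=33
step 9: append 12 -> window=[0, 33, 12] -> max=33
step 10: append 22 -> window=[33, 12, 22] -> max=33
step 11: append 10 -> window=[12, 22, 10] -> max=22
step 12: append 34 -> window=[22, 10, 34] -> max=34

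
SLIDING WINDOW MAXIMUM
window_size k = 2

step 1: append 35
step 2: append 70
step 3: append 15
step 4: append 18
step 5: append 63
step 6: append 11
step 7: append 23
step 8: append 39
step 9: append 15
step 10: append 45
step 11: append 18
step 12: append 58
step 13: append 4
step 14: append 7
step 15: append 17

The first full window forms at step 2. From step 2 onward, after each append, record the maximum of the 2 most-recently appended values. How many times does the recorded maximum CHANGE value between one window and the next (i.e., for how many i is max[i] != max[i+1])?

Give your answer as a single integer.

Answer: 8

Derivation:
step 1: append 35 -> window=[35] (not full yet)
step 2: append 70 -> window=[35, 70] -> max=70
step 3: append 15 -> window=[70, 15] -> max=70
step 4: append 18 -> window=[15, 18] -> max=18
step 5: append 63 -> window=[18, 63] -> max=63
step 6: append 11 -> window=[63, 11] -> max=63
step 7: append 23 -> window=[11, 23] -> max=23
step 8: append 39 -> window=[23, 39] -> max=39
step 9: append 15 -> window=[39, 15] -> max=39
step 10: append 45 -> window=[15, 45] -> max=45
step 11: append 18 -> window=[45, 18] -> max=45
step 12: append 58 -> window=[18, 58] -> max=58
step 13: append 4 -> window=[58, 4] -> max=58
step 14: append 7 -> window=[4, 7] -> max=7
step 15: append 17 -> window=[7, 17] -> max=17
Recorded maximums: 70 70 18 63 63 23 39 39 45 45 58 58 7 17
Changes between consecutive maximums: 8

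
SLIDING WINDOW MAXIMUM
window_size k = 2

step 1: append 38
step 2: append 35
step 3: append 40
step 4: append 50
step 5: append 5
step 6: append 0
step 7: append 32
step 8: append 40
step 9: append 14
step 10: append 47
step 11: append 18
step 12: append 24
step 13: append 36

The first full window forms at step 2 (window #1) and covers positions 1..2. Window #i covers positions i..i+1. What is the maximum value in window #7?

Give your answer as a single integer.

Answer: 40

Derivation:
step 1: append 38 -> window=[38] (not full yet)
step 2: append 35 -> window=[38, 35] -> max=38
step 3: append 40 -> window=[35, 40] -> max=40
step 4: append 50 -> window=[40, 50] -> max=50
step 5: append 5 -> window=[50, 5] -> max=50
step 6: append 0 -> window=[5, 0] -> max=5
step 7: append 32 -> window=[0, 32] -> max=32
step 8: append 40 -> window=[32, 40] -> max=40
Window #7 max = 40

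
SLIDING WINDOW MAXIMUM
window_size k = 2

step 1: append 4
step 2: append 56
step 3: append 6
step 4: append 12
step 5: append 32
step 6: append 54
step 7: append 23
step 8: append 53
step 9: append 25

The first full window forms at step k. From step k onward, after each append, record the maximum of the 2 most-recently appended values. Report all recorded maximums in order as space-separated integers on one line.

Answer: 56 56 12 32 54 54 53 53

Derivation:
step 1: append 4 -> window=[4] (not full yet)
step 2: append 56 -> window=[4, 56] -> max=56
step 3: append 6 -> window=[56, 6] -> max=56
step 4: append 12 -> window=[6, 12] -> max=12
step 5: append 32 -> window=[12, 32] -> max=32
step 6: append 54 -> window=[32, 54] -> max=54
step 7: append 23 -> window=[54, 23] -> max=54
step 8: append 53 -> window=[23, 53] -> max=53
step 9: append 25 -> window=[53, 25] -> max=53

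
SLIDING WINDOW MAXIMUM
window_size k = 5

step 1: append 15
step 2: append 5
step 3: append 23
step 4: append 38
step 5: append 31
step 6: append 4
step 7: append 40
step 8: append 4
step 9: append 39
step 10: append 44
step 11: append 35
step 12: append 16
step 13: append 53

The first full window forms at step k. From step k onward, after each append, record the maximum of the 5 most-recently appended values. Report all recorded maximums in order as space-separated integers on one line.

Answer: 38 38 40 40 40 44 44 44 53

Derivation:
step 1: append 15 -> window=[15] (not full yet)
step 2: append 5 -> window=[15, 5] (not full yet)
step 3: append 23 -> window=[15, 5, 23] (not full yet)
step 4: append 38 -> window=[15, 5, 23, 38] (not full yet)
step 5: append 31 -> window=[15, 5, 23, 38, 31] -> max=38
step 6: append 4 -> window=[5, 23, 38, 31, 4] -> max=38
step 7: append 40 -> window=[23, 38, 31, 4, 40] -> max=40
step 8: append 4 -> window=[38, 31, 4, 40, 4] -> max=40
step 9: append 39 -> window=[31, 4, 40, 4, 39] -> max=40
step 10: append 44 -> window=[4, 40, 4, 39, 44] -> max=44
step 11: append 35 -> window=[40, 4, 39, 44, 35] -> max=44
step 12: append 16 -> window=[4, 39, 44, 35, 16] -> max=44
step 13: append 53 -> window=[39, 44, 35, 16, 53] -> max=53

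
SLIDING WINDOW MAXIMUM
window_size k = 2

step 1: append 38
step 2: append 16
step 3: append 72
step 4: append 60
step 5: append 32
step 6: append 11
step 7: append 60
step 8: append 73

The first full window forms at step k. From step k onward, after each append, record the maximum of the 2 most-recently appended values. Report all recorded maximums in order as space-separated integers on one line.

Answer: 38 72 72 60 32 60 73

Derivation:
step 1: append 38 -> window=[38] (not full yet)
step 2: append 16 -> window=[38, 16] -> max=38
step 3: append 72 -> window=[16, 72] -> max=72
step 4: append 60 -> window=[72, 60] -> max=72
step 5: append 32 -> window=[60, 32] -> max=60
step 6: append 11 -> window=[32, 11] -> max=32
step 7: append 60 -> window=[11, 60] -> max=60
step 8: append 73 -> window=[60, 73] -> max=73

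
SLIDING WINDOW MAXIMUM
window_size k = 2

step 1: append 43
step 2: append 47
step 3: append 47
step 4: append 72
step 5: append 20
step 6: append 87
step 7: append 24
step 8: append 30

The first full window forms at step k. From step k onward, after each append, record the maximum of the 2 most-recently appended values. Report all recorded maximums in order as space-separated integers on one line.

step 1: append 43 -> window=[43] (not full yet)
step 2: append 47 -> window=[43, 47] -> max=47
step 3: append 47 -> window=[47, 47] -> max=47
step 4: append 72 -> window=[47, 72] -> max=72
step 5: append 20 -> window=[72, 20] -> max=72
step 6: append 87 -> window=[20, 87] -> max=87
step 7: append 24 -> window=[87, 24] -> max=87
step 8: append 30 -> window=[24, 30] -> max=30

Answer: 47 47 72 72 87 87 30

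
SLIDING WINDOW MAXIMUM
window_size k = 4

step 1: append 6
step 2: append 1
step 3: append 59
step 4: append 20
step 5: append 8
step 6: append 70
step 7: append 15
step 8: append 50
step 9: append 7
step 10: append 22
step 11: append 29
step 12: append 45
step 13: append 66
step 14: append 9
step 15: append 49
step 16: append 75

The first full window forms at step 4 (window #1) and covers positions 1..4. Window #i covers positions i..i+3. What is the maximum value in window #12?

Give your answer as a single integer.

step 1: append 6 -> window=[6] (not full yet)
step 2: append 1 -> window=[6, 1] (not full yet)
step 3: append 59 -> window=[6, 1, 59] (not full yet)
step 4: append 20 -> window=[6, 1, 59, 20] -> max=59
step 5: append 8 -> window=[1, 59, 20, 8] -> max=59
step 6: append 70 -> window=[59, 20, 8, 70] -> max=70
step 7: append 15 -> window=[20, 8, 70, 15] -> max=70
step 8: append 50 -> window=[8, 70, 15, 50] -> max=70
step 9: append 7 -> window=[70, 15, 50, 7] -> max=70
step 10: append 22 -> window=[15, 50, 7, 22] -> max=50
step 11: append 29 -> window=[50, 7, 22, 29] -> max=50
step 12: append 45 -> window=[7, 22, 29, 45] -> max=45
step 13: append 66 -> window=[22, 29, 45, 66] -> max=66
step 14: append 9 -> window=[29, 45, 66, 9] -> max=66
step 15: append 49 -> window=[45, 66, 9, 49] -> max=66
Window #12 max = 66

Answer: 66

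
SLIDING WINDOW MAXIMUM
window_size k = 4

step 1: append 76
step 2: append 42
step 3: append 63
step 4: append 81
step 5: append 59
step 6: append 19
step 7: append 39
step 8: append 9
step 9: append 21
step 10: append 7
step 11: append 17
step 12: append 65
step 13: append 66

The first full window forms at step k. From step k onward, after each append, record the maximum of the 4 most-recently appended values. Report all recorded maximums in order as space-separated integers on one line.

step 1: append 76 -> window=[76] (not full yet)
step 2: append 42 -> window=[76, 42] (not full yet)
step 3: append 63 -> window=[76, 42, 63] (not full yet)
step 4: append 81 -> window=[76, 42, 63, 81] -> max=81
step 5: append 59 -> window=[42, 63, 81, 59] -> max=81
step 6: append 19 -> window=[63, 81, 59, 19] -> max=81
step 7: append 39 -> window=[81, 59, 19, 39] -> max=81
step 8: append 9 -> window=[59, 19, 39, 9] -> max=59
step 9: append 21 -> window=[19, 39, 9, 21] -> max=39
step 10: append 7 -> window=[39, 9, 21, 7] -> max=39
step 11: append 17 -> window=[9, 21, 7, 17] -> max=21
step 12: append 65 -> window=[21, 7, 17, 65] -> max=65
step 13: append 66 -> window=[7, 17, 65, 66] -> max=66

Answer: 81 81 81 81 59 39 39 21 65 66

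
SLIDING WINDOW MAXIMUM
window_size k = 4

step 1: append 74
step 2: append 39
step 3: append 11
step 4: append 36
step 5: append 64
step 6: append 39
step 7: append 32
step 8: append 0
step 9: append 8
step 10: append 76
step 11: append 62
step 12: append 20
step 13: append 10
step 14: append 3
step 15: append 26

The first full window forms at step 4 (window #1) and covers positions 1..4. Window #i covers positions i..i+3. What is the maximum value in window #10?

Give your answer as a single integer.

step 1: append 74 -> window=[74] (not full yet)
step 2: append 39 -> window=[74, 39] (not full yet)
step 3: append 11 -> window=[74, 39, 11] (not full yet)
step 4: append 36 -> window=[74, 39, 11, 36] -> max=74
step 5: append 64 -> window=[39, 11, 36, 64] -> max=64
step 6: append 39 -> window=[11, 36, 64, 39] -> max=64
step 7: append 32 -> window=[36, 64, 39, 32] -> max=64
step 8: append 0 -> window=[64, 39, 32, 0] -> max=64
step 9: append 8 -> window=[39, 32, 0, 8] -> max=39
step 10: append 76 -> window=[32, 0, 8, 76] -> max=76
step 11: append 62 -> window=[0, 8, 76, 62] -> max=76
step 12: append 20 -> window=[8, 76, 62, 20] -> max=76
step 13: append 10 -> window=[76, 62, 20, 10] -> max=76
Window #10 max = 76

Answer: 76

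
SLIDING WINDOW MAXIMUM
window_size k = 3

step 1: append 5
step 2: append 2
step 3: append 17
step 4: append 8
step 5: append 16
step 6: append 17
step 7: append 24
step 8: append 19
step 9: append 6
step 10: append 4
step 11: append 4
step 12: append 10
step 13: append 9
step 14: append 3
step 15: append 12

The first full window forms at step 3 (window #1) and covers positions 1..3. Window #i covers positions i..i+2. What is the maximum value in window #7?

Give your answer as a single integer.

step 1: append 5 -> window=[5] (not full yet)
step 2: append 2 -> window=[5, 2] (not full yet)
step 3: append 17 -> window=[5, 2, 17] -> max=17
step 4: append 8 -> window=[2, 17, 8] -> max=17
step 5: append 16 -> window=[17, 8, 16] -> max=17
step 6: append 17 -> window=[8, 16, 17] -> max=17
step 7: append 24 -> window=[16, 17, 24] -> max=24
step 8: append 19 -> window=[17, 24, 19] -> max=24
step 9: append 6 -> window=[24, 19, 6] -> max=24
Window #7 max = 24

Answer: 24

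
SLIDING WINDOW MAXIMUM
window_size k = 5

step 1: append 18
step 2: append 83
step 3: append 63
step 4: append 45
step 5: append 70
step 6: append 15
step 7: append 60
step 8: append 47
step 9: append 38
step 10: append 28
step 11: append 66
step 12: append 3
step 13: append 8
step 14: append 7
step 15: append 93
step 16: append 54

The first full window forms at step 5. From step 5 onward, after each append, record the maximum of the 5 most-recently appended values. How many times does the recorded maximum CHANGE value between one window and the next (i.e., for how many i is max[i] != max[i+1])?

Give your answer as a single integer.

step 1: append 18 -> window=[18] (not full yet)
step 2: append 83 -> window=[18, 83] (not full yet)
step 3: append 63 -> window=[18, 83, 63] (not full yet)
step 4: append 45 -> window=[18, 83, 63, 45] (not full yet)
step 5: append 70 -> window=[18, 83, 63, 45, 70] -> max=83
step 6: append 15 -> window=[83, 63, 45, 70, 15] -> max=83
step 7: append 60 -> window=[63, 45, 70, 15, 60] -> max=70
step 8: append 47 -> window=[45, 70, 15, 60, 47] -> max=70
step 9: append 38 -> window=[70, 15, 60, 47, 38] -> max=70
step 10: append 28 -> window=[15, 60, 47, 38, 28] -> max=60
step 11: append 66 -> window=[60, 47, 38, 28, 66] -> max=66
step 12: append 3 -> window=[47, 38, 28, 66, 3] -> max=66
step 13: append 8 -> window=[38, 28, 66, 3, 8] -> max=66
step 14: append 7 -> window=[28, 66, 3, 8, 7] -> max=66
step 15: append 93 -> window=[66, 3, 8, 7, 93] -> max=93
step 16: append 54 -> window=[3, 8, 7, 93, 54] -> max=93
Recorded maximums: 83 83 70 70 70 60 66 66 66 66 93 93
Changes between consecutive maximums: 4

Answer: 4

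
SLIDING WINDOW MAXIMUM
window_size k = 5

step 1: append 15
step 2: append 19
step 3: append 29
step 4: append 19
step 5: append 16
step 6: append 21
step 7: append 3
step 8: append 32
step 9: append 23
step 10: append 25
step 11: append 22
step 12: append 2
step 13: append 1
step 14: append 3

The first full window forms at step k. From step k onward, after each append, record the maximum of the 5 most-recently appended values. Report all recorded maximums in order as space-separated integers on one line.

Answer: 29 29 29 32 32 32 32 32 25 25

Derivation:
step 1: append 15 -> window=[15] (not full yet)
step 2: append 19 -> window=[15, 19] (not full yet)
step 3: append 29 -> window=[15, 19, 29] (not full yet)
step 4: append 19 -> window=[15, 19, 29, 19] (not full yet)
step 5: append 16 -> window=[15, 19, 29, 19, 16] -> max=29
step 6: append 21 -> window=[19, 29, 19, 16, 21] -> max=29
step 7: append 3 -> window=[29, 19, 16, 21, 3] -> max=29
step 8: append 32 -> window=[19, 16, 21, 3, 32] -> max=32
step 9: append 23 -> window=[16, 21, 3, 32, 23] -> max=32
step 10: append 25 -> window=[21, 3, 32, 23, 25] -> max=32
step 11: append 22 -> window=[3, 32, 23, 25, 22] -> max=32
step 12: append 2 -> window=[32, 23, 25, 22, 2] -> max=32
step 13: append 1 -> window=[23, 25, 22, 2, 1] -> max=25
step 14: append 3 -> window=[25, 22, 2, 1, 3] -> max=25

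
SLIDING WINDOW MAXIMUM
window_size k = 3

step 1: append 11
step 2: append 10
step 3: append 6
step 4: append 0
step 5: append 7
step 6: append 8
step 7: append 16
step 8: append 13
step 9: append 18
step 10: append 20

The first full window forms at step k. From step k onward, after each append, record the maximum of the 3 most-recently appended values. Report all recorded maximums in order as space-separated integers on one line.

Answer: 11 10 7 8 16 16 18 20

Derivation:
step 1: append 11 -> window=[11] (not full yet)
step 2: append 10 -> window=[11, 10] (not full yet)
step 3: append 6 -> window=[11, 10, 6] -> max=11
step 4: append 0 -> window=[10, 6, 0] -> max=10
step 5: append 7 -> window=[6, 0, 7] -> max=7
step 6: append 8 -> window=[0, 7, 8] -> max=8
step 7: append 16 -> window=[7, 8, 16] -> max=16
step 8: append 13 -> window=[8, 16, 13] -> max=16
step 9: append 18 -> window=[16, 13, 18] -> max=18
step 10: append 20 -> window=[13, 18, 20] -> max=20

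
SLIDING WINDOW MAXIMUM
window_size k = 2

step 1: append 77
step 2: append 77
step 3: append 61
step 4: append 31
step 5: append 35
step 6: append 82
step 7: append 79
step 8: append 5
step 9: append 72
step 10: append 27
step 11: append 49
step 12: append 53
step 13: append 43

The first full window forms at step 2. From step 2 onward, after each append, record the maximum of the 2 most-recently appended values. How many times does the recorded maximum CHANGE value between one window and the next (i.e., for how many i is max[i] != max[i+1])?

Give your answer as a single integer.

step 1: append 77 -> window=[77] (not full yet)
step 2: append 77 -> window=[77, 77] -> max=77
step 3: append 61 -> window=[77, 61] -> max=77
step 4: append 31 -> window=[61, 31] -> max=61
step 5: append 35 -> window=[31, 35] -> max=35
step 6: append 82 -> window=[35, 82] -> max=82
step 7: append 79 -> window=[82, 79] -> max=82
step 8: append 5 -> window=[79, 5] -> max=79
step 9: append 72 -> window=[5, 72] -> max=72
step 10: append 27 -> window=[72, 27] -> max=72
step 11: append 49 -> window=[27, 49] -> max=49
step 12: append 53 -> window=[49, 53] -> max=53
step 13: append 43 -> window=[53, 43] -> max=53
Recorded maximums: 77 77 61 35 82 82 79 72 72 49 53 53
Changes between consecutive maximums: 7

Answer: 7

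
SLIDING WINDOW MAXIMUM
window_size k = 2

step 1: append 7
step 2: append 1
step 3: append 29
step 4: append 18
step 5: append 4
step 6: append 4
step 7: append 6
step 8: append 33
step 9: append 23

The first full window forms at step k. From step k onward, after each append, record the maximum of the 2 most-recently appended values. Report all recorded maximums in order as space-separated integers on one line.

Answer: 7 29 29 18 4 6 33 33

Derivation:
step 1: append 7 -> window=[7] (not full yet)
step 2: append 1 -> window=[7, 1] -> max=7
step 3: append 29 -> window=[1, 29] -> max=29
step 4: append 18 -> window=[29, 18] -> max=29
step 5: append 4 -> window=[18, 4] -> max=18
step 6: append 4 -> window=[4, 4] -> max=4
step 7: append 6 -> window=[4, 6] -> max=6
step 8: append 33 -> window=[6, 33] -> max=33
step 9: append 23 -> window=[33, 23] -> max=33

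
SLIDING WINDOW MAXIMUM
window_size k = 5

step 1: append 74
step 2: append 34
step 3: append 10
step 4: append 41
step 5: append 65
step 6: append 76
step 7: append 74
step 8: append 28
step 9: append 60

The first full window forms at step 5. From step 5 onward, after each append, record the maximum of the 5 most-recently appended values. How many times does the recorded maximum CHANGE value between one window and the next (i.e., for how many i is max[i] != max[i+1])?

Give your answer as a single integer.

Answer: 1

Derivation:
step 1: append 74 -> window=[74] (not full yet)
step 2: append 34 -> window=[74, 34] (not full yet)
step 3: append 10 -> window=[74, 34, 10] (not full yet)
step 4: append 41 -> window=[74, 34, 10, 41] (not full yet)
step 5: append 65 -> window=[74, 34, 10, 41, 65] -> max=74
step 6: append 76 -> window=[34, 10, 41, 65, 76] -> max=76
step 7: append 74 -> window=[10, 41, 65, 76, 74] -> max=76
step 8: append 28 -> window=[41, 65, 76, 74, 28] -> max=76
step 9: append 60 -> window=[65, 76, 74, 28, 60] -> max=76
Recorded maximums: 74 76 76 76 76
Changes between consecutive maximums: 1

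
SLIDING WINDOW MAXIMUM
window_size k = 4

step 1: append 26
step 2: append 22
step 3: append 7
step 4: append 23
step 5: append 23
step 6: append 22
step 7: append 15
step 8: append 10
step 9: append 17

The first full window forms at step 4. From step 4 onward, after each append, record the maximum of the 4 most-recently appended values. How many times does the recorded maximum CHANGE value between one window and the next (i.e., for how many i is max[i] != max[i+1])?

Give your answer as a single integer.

Answer: 2

Derivation:
step 1: append 26 -> window=[26] (not full yet)
step 2: append 22 -> window=[26, 22] (not full yet)
step 3: append 7 -> window=[26, 22, 7] (not full yet)
step 4: append 23 -> window=[26, 22, 7, 23] -> max=26
step 5: append 23 -> window=[22, 7, 23, 23] -> max=23
step 6: append 22 -> window=[7, 23, 23, 22] -> max=23
step 7: append 15 -> window=[23, 23, 22, 15] -> max=23
step 8: append 10 -> window=[23, 22, 15, 10] -> max=23
step 9: append 17 -> window=[22, 15, 10, 17] -> max=22
Recorded maximums: 26 23 23 23 23 22
Changes between consecutive maximums: 2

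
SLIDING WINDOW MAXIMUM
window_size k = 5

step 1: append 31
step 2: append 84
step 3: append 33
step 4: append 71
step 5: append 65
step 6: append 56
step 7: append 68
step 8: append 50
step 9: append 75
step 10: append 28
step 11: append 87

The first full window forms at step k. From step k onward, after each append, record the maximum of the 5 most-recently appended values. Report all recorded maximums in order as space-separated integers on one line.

step 1: append 31 -> window=[31] (not full yet)
step 2: append 84 -> window=[31, 84] (not full yet)
step 3: append 33 -> window=[31, 84, 33] (not full yet)
step 4: append 71 -> window=[31, 84, 33, 71] (not full yet)
step 5: append 65 -> window=[31, 84, 33, 71, 65] -> max=84
step 6: append 56 -> window=[84, 33, 71, 65, 56] -> max=84
step 7: append 68 -> window=[33, 71, 65, 56, 68] -> max=71
step 8: append 50 -> window=[71, 65, 56, 68, 50] -> max=71
step 9: append 75 -> window=[65, 56, 68, 50, 75] -> max=75
step 10: append 28 -> window=[56, 68, 50, 75, 28] -> max=75
step 11: append 87 -> window=[68, 50, 75, 28, 87] -> max=87

Answer: 84 84 71 71 75 75 87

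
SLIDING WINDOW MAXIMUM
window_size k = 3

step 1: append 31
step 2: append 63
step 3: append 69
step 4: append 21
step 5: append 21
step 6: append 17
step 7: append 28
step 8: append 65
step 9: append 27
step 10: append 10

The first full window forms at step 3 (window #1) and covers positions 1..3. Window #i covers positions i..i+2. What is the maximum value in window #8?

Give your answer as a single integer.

Answer: 65

Derivation:
step 1: append 31 -> window=[31] (not full yet)
step 2: append 63 -> window=[31, 63] (not full yet)
step 3: append 69 -> window=[31, 63, 69] -> max=69
step 4: append 21 -> window=[63, 69, 21] -> max=69
step 5: append 21 -> window=[69, 21, 21] -> max=69
step 6: append 17 -> window=[21, 21, 17] -> max=21
step 7: append 28 -> window=[21, 17, 28] -> max=28
step 8: append 65 -> window=[17, 28, 65] -> max=65
step 9: append 27 -> window=[28, 65, 27] -> max=65
step 10: append 10 -> window=[65, 27, 10] -> max=65
Window #8 max = 65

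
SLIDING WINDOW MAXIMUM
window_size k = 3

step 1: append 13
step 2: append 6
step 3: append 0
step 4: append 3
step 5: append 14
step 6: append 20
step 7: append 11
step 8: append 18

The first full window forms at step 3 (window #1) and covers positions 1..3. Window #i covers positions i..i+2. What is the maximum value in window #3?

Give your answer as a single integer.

Answer: 14

Derivation:
step 1: append 13 -> window=[13] (not full yet)
step 2: append 6 -> window=[13, 6] (not full yet)
step 3: append 0 -> window=[13, 6, 0] -> max=13
step 4: append 3 -> window=[6, 0, 3] -> max=6
step 5: append 14 -> window=[0, 3, 14] -> max=14
Window #3 max = 14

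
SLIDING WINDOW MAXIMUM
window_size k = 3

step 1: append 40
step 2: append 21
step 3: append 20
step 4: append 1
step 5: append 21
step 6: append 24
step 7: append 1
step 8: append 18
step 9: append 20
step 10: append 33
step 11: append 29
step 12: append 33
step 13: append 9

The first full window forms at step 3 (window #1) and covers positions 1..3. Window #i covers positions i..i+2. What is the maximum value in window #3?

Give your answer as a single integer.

step 1: append 40 -> window=[40] (not full yet)
step 2: append 21 -> window=[40, 21] (not full yet)
step 3: append 20 -> window=[40, 21, 20] -> max=40
step 4: append 1 -> window=[21, 20, 1] -> max=21
step 5: append 21 -> window=[20, 1, 21] -> max=21
Window #3 max = 21

Answer: 21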